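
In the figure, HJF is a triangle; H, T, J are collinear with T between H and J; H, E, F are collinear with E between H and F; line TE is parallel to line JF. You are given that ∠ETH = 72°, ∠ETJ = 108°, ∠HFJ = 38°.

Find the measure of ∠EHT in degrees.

1. ∠FJH = 72°  [TE∥JF, corresponding at T]
2. ∠FHJ = 70°  [△HJF]
3. ∠EHT = 70°  [T on HJ, E on HF]

∠EHT = 70°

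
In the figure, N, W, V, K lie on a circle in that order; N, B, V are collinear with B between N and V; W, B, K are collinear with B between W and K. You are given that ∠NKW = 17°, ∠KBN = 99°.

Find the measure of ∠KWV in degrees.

∠KWV = 64°

1. ∠NVW = 17°  [same arc NW]
2. ∠VBW = 99°  [vertical angles at B]
3. ∠KWV = 64°  [△WBV]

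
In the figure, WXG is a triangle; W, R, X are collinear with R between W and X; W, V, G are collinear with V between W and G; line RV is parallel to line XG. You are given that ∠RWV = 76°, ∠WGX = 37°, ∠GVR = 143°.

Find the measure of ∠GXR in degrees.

1. ∠GWX = 76°  [R on WX, V on WG]
2. ∠GXW = 67°  [△WXG]
3. ∠GXR = 67°  [R on ray XW]

∠GXR = 67°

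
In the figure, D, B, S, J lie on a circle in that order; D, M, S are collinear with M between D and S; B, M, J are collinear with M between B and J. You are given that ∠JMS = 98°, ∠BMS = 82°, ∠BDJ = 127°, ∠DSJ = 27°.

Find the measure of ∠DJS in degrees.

∠DJS = 81°

1. ∠BJS = 55°  [△SMJ]
2. ∠BSJ = 53°  [cyclic DBSJ, opposite ∠D+∠S]
3. ∠JBS = 72°  [△BSJ]
4. ∠JDS = 72°  [same arc SJ]
5. ∠DJS = 81°  [△DSJ]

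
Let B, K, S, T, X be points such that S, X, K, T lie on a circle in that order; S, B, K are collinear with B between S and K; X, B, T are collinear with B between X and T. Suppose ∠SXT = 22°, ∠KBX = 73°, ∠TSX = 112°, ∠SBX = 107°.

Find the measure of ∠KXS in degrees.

1. ∠STX = 46°  [△SXT]
2. ∠KSX = 51°  [△SBX]
3. ∠SKX = 46°  [same arc SX]
4. ∠KXS = 83°  [△SXK]

∠KXS = 83°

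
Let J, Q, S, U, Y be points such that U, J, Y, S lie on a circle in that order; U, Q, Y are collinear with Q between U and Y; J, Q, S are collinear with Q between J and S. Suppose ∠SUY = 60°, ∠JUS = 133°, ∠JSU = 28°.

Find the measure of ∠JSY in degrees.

1. ∠SJY = 60°  [same arc YS]
2. ∠JYS = 47°  [cyclic UJYS, opposite ∠U+∠Y]
3. ∠JSY = 73°  [△JYS]

∠JSY = 73°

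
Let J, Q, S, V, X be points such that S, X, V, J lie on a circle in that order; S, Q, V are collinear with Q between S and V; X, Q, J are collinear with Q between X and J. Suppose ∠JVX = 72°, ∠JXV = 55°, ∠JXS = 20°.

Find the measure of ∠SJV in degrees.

1. ∠JSV = 55°  [same arc VJ]
2. ∠JVS = 20°  [same arc SJ]
3. ∠SJV = 105°  [△SVJ]

∠SJV = 105°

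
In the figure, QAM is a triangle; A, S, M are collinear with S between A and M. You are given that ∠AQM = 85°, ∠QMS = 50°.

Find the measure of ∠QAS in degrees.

∠QAS = 45°

1. ∠AMQ = 50°  [S on ray MA]
2. ∠MAQ = 45°  [△QAM]
3. ∠QAS = 45°  [S on ray AM]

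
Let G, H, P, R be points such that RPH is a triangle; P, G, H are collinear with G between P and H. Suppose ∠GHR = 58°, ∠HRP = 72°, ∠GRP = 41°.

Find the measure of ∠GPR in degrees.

1. ∠PHR = 58°  [G on ray HP]
2. ∠HPR = 50°  [△RPH]
3. ∠GPR = 50°  [G on ray PH]

∠GPR = 50°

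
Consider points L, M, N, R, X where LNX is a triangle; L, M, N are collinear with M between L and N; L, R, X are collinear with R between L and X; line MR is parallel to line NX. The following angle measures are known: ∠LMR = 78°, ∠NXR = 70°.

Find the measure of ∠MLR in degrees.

1. ∠LNX = 78°  [MR∥NX, corresponding at M]
2. ∠LXN = 70°  [R on ray XL]
3. ∠NLX = 32°  [△LNX]
4. ∠MLR = 32°  [M on LN, R on LX]

∠MLR = 32°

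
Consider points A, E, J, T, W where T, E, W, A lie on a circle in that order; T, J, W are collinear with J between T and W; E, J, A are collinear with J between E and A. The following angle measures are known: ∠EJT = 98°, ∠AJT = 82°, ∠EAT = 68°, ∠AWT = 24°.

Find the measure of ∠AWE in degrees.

1. ∠AJW = 98°  [vertical angles at J]
2. ∠EJW = 82°  [linear pair at J on TW]
3. ∠EWT = 68°  [same arc TE]
4. ∠EAW = 58°  [△WJA]
5. ∠AEW = 30°  [△EJW]
6. ∠AWE = 92°  [△EWA]

∠AWE = 92°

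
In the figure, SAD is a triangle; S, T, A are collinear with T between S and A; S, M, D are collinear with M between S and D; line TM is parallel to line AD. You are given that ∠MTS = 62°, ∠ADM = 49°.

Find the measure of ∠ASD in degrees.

1. ∠DAS = 62°  [TM∥AD, corresponding at T]
2. ∠ADS = 49°  [M on ray DS]
3. ∠ASD = 69°  [△SAD]

∠ASD = 69°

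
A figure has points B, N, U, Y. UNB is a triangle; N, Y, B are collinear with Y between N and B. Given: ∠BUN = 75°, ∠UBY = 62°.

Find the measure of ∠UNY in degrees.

1. ∠NBU = 62°  [Y on ray BN]
2. ∠BNU = 43°  [△UNB]
3. ∠UNY = 43°  [Y on ray NB]

∠UNY = 43°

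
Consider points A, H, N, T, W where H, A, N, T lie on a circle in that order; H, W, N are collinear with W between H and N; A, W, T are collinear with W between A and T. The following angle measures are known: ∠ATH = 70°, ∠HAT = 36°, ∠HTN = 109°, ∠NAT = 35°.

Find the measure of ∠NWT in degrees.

1. ∠HNT = 36°  [same arc HT]
2. ∠NHT = 35°  [△HNT]
3. ∠HWT = 75°  [△HWT]
4. ∠NWT = 105°  [linear pair at W on HN]

∠NWT = 105°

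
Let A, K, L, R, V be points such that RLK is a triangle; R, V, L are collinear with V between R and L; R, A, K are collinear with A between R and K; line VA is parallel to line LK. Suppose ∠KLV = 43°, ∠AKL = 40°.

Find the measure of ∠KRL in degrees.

1. ∠KLR = 43°  [V on ray LR]
2. ∠LKR = 40°  [A on ray KR]
3. ∠KRL = 97°  [△RLK]

∠KRL = 97°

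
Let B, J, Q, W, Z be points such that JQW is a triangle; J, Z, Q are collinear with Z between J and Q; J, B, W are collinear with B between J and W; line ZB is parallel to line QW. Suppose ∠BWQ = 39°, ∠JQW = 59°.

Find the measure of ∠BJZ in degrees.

1. ∠JWQ = 39°  [B on ray WJ]
2. ∠QJW = 82°  [△JQW]
3. ∠BJZ = 82°  [Z on JQ, B on JW]

∠BJZ = 82°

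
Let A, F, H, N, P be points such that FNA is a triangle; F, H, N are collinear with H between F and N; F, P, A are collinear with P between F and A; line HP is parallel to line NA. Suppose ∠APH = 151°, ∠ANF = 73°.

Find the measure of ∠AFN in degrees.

∠AFN = 78°

1. ∠FPH = 29°  [linear pair at P on FA]
2. ∠FHP = 73°  [HP∥NA, corresponding at H]
3. ∠HFP = 78°  [△FHP]
4. ∠AFN = 78°  [H on FN, P on FA]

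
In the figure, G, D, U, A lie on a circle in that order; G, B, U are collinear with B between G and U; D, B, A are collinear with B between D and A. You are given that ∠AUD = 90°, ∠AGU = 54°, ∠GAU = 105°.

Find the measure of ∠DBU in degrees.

∠DBU = 57°

1. ∠ADU = 54°  [same arc UA]
2. ∠AUG = 21°  [△GUA]
3. ∠DAU = 36°  [△DUA]
4. ∠ADG = 21°  [same arc GA]
5. ∠DGU = 36°  [same arc DU]
6. ∠DBG = 123°  [△GBD]
7. ∠DBU = 57°  [linear pair at B on GU]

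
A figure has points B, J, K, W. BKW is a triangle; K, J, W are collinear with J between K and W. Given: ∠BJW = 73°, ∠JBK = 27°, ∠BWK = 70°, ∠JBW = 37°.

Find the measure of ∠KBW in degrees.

∠KBW = 64°

1. ∠BJK = 107°  [linear pair at J on KW]
2. ∠BKJ = 46°  [△BKJ]
3. ∠BKW = 46°  [J on ray KW]
4. ∠KBW = 64°  [△BKW]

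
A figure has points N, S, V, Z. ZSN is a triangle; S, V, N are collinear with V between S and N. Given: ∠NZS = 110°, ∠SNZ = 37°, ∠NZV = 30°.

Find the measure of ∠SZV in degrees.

1. ∠NSZ = 33°  [△ZSN]
2. ∠VNZ = 37°  [V on ray NS]
3. ∠NVZ = 113°  [△ZVN]
4. ∠VSZ = 33°  [V on ray SN]
5. ∠SVZ = 67°  [linear pair at V on SN]
6. ∠SZV = 80°  [△ZSV]

∠SZV = 80°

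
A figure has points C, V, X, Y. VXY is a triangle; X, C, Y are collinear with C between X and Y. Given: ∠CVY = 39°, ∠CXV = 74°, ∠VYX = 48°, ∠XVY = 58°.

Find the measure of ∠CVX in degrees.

1. ∠CYV = 48°  [C on ray YX]
2. ∠VCY = 93°  [△VCY]
3. ∠VCX = 87°  [linear pair at C on XY]
4. ∠CVX = 19°  [△VXC]

∠CVX = 19°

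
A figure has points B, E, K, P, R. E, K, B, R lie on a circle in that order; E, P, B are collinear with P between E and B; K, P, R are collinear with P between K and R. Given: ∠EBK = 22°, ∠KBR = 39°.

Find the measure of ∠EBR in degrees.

∠EBR = 17°

1. ∠ERK = 22°  [same arc EK]
2. ∠KER = 141°  [cyclic EKBR, opposite ∠E+∠B]
3. ∠EKR = 17°  [△EKR]
4. ∠EBR = 17°  [same arc ER]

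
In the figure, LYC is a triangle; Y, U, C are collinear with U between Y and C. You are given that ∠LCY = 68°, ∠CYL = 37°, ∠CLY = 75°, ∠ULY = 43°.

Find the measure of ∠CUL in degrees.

∠CUL = 80°

1. ∠LYU = 37°  [U on ray YC]
2. ∠LUY = 100°  [△LYU]
3. ∠CUL = 80°  [linear pair at U on YC]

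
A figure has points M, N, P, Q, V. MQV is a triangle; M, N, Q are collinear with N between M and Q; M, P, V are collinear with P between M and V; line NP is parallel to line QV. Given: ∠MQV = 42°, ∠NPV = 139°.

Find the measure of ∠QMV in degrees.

∠QMV = 97°

1. ∠MNP = 42°  [NP∥QV, corresponding at N]
2. ∠MPN = 41°  [linear pair at P on MV]
3. ∠NMP = 97°  [△MNP]
4. ∠QMV = 97°  [N on MQ, P on MV]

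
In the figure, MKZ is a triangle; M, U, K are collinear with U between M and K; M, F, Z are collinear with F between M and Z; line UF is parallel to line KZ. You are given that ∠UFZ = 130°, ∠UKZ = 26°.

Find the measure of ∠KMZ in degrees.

∠KMZ = 104°

1. ∠MFU = 50°  [linear pair at F on MZ]
2. ∠MKZ = 26°  [U on ray KM]
3. ∠KZM = 50°  [UF∥KZ, corresponding at F]
4. ∠KMZ = 104°  [△MKZ]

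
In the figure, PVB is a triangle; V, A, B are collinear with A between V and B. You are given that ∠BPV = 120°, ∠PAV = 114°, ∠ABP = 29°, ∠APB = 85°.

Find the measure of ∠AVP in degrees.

∠AVP = 31°

1. ∠PBV = 29°  [A on ray BV]
2. ∠BVP = 31°  [△PVB]
3. ∠AVP = 31°  [A on ray VB]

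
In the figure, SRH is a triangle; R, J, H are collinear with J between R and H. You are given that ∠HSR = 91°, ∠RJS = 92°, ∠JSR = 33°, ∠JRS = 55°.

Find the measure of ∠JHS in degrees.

∠JHS = 34°

1. ∠HRS = 55°  [J on ray RH]
2. ∠RHS = 34°  [△SRH]
3. ∠JHS = 34°  [J on ray HR]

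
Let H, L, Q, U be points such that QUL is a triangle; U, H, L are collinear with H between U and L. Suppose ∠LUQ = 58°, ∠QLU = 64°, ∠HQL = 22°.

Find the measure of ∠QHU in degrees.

1. ∠HLQ = 64°  [H on ray LU]
2. ∠LHQ = 94°  [△QHL]
3. ∠QHU = 86°  [linear pair at H on UL]

∠QHU = 86°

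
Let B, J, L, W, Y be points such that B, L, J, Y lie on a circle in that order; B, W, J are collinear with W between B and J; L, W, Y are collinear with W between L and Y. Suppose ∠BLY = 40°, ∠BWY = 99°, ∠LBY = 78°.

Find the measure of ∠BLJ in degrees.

1. ∠BJY = 40°  [same arc BY]
2. ∠BYL = 62°  [△BLY]
3. ∠JBY = 19°  [△BWY]
4. ∠BYJ = 121°  [△BJY]
5. ∠BLJ = 59°  [cyclic BLJY, opposite ∠L+∠Y]

∠BLJ = 59°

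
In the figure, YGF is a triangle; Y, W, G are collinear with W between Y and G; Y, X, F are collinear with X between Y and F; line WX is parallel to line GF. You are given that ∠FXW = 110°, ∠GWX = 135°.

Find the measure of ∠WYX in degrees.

1. ∠WXY = 70°  [linear pair at X on YF]
2. ∠XWY = 45°  [linear pair at W on YG]
3. ∠WYX = 65°  [△YWX]

∠WYX = 65°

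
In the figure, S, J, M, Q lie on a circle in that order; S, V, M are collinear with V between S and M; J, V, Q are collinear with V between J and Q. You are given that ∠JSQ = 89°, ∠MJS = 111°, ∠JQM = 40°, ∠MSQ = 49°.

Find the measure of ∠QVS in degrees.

1. ∠JMQ = 91°  [cyclic SJMQ, opposite ∠S+∠M]
2. ∠JSM = 40°  [same arc JM]
3. ∠MJQ = 49°  [△JMQ]
4. ∠JMS = 29°  [△SJM]
5. ∠JVM = 102°  [△JVM]
6. ∠QVS = 102°  [vertical angles at V]

∠QVS = 102°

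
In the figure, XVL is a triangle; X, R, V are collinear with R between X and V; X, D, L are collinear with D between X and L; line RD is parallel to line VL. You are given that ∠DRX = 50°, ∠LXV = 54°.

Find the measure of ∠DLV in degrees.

1. ∠LVX = 50°  [RD∥VL, corresponding at R]
2. ∠VLX = 76°  [△XVL]
3. ∠DLV = 76°  [D on ray LX]

∠DLV = 76°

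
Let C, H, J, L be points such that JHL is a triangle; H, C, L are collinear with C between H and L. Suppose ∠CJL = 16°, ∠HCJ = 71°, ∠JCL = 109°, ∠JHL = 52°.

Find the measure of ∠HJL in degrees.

∠HJL = 73°

1. ∠CLJ = 55°  [△JCL]
2. ∠HLJ = 55°  [C on ray LH]
3. ∠HJL = 73°  [△JHL]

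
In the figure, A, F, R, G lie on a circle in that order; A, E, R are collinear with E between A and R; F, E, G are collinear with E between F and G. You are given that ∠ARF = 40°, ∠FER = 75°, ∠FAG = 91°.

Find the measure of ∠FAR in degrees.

1. ∠AGF = 40°  [same arc AF]
2. ∠AEF = 105°  [linear pair at E on AR]
3. ∠AFG = 49°  [△AFG]
4. ∠FAR = 26°  [△AEF]

∠FAR = 26°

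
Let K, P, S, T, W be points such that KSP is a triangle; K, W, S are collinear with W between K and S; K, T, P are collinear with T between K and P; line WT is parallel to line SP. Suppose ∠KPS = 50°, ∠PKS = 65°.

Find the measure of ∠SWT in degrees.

∠SWT = 115°

1. ∠KSP = 65°  [△KSP]
2. ∠KWT = 65°  [WT∥SP, corresponding at W]
3. ∠SWT = 115°  [linear pair at W on KS]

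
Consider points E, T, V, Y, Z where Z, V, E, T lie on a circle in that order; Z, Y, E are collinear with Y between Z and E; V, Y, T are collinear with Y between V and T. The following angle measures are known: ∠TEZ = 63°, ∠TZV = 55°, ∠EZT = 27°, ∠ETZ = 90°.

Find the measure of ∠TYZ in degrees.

1. ∠TVZ = 63°  [same arc ZT]
2. ∠VTZ = 62°  [△ZVT]
3. ∠TYZ = 91°  [△ZYT]

∠TYZ = 91°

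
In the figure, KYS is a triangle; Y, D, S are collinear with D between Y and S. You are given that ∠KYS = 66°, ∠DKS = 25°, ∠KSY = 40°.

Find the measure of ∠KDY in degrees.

∠KDY = 65°

1. ∠DSK = 40°  [D on ray SY]
2. ∠KDS = 115°  [△KDS]
3. ∠KDY = 65°  [linear pair at D on YS]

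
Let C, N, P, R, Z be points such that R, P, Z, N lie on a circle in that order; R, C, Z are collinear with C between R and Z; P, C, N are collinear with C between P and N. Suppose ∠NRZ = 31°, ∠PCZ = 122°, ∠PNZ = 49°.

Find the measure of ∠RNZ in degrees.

1. ∠NPZ = 31°  [same arc ZN]
2. ∠PZR = 27°  [△PCZ]
3. ∠PRZ = 49°  [same arc PZ]
4. ∠RPZ = 104°  [△RPZ]
5. ∠RNZ = 76°  [cyclic RPZN, opposite ∠P+∠N]

∠RNZ = 76°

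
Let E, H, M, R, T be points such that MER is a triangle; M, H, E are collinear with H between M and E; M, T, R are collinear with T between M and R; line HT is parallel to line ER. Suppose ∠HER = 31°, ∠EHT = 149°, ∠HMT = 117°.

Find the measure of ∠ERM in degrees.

1. ∠MER = 31°  [H on ray EM]
2. ∠EMR = 117°  [H on ME, T on MR]
3. ∠ERM = 32°  [△MER]

∠ERM = 32°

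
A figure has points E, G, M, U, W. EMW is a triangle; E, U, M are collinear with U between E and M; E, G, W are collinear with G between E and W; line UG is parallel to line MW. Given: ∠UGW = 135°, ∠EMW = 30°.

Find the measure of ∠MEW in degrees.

1. ∠EGU = 45°  [linear pair at G on EW]
2. ∠EUG = 30°  [UG∥MW, corresponding at U]
3. ∠GEU = 105°  [△EUG]
4. ∠MEW = 105°  [U on EM, G on EW]

∠MEW = 105°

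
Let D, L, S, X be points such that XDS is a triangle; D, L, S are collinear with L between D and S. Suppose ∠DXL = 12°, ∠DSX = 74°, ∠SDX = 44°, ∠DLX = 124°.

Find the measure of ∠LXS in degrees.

∠LXS = 50°

1. ∠LSX = 74°  [L on ray SD]
2. ∠SLX = 56°  [linear pair at L on DS]
3. ∠LXS = 50°  [△XLS]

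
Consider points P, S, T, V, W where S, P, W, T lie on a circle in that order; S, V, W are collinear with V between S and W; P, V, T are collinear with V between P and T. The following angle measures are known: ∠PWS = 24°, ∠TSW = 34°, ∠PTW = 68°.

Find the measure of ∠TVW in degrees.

∠TVW = 58°

1. ∠PTS = 24°  [same arc SP]
2. ∠SVT = 122°  [△SVT]
3. ∠TVW = 58°  [linear pair at V on SW]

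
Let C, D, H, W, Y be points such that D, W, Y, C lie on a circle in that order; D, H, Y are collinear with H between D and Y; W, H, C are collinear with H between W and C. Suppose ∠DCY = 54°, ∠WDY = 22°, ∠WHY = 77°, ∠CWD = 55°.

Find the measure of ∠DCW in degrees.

1. ∠DWY = 126°  [cyclic DWYC, opposite ∠W+∠C]
2. ∠DYW = 32°  [△DWY]
3. ∠DCW = 32°  [same arc DW]

∠DCW = 32°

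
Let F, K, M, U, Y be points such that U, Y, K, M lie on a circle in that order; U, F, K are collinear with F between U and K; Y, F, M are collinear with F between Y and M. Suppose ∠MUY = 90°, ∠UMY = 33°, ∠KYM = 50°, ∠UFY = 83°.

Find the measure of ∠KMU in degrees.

∠KMU = 73°

1. ∠MYU = 57°  [△UYM]
2. ∠KUM = 50°  [same arc KM]
3. ∠MKU = 57°  [same arc UM]
4. ∠KMU = 73°  [△UKM]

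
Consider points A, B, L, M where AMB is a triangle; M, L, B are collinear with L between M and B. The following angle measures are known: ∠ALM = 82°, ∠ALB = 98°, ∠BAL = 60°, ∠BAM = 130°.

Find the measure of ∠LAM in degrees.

1. ∠ABL = 22°  [△ALB]
2. ∠ABM = 22°  [L on ray BM]
3. ∠AMB = 28°  [△AMB]
4. ∠AML = 28°  [L on ray MB]
5. ∠LAM = 70°  [△AML]

∠LAM = 70°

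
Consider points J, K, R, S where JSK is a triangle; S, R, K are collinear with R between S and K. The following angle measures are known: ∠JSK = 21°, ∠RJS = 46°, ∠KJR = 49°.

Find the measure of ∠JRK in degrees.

1. ∠JSR = 21°  [R on ray SK]
2. ∠JRS = 113°  [△JSR]
3. ∠JRK = 67°  [linear pair at R on SK]

∠JRK = 67°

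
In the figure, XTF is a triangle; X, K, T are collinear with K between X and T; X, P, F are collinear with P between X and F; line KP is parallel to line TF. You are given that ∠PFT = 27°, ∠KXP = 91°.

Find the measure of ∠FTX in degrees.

1. ∠TFX = 27°  [P on ray FX]
2. ∠FXT = 91°  [K on XT, P on XF]
3. ∠FTX = 62°  [△XTF]

∠FTX = 62°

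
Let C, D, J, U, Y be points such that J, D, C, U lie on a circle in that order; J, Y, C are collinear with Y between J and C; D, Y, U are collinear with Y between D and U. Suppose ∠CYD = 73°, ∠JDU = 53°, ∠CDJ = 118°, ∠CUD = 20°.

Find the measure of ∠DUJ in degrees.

1. ∠DYJ = 107°  [linear pair at Y on JC]
2. ∠CJD = 20°  [△JYD]
3. ∠DCJ = 42°  [△JDC]
4. ∠DUJ = 42°  [same arc JD]

∠DUJ = 42°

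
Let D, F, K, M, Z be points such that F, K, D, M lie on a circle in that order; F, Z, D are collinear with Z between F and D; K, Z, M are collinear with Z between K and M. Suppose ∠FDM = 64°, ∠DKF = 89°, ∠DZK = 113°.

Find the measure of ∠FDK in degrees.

∠FDK = 42°

1. ∠FKM = 64°  [same arc FM]
2. ∠FZK = 67°  [linear pair at Z on FD]
3. ∠DFK = 49°  [△FZK]
4. ∠FDK = 42°  [△FKD]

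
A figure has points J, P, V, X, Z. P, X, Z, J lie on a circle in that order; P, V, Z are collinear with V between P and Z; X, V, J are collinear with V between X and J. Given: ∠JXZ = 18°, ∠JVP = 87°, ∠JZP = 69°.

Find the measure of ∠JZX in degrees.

∠JZX = 144°

1. ∠JVZ = 93°  [linear pair at V on PZ]
2. ∠XJZ = 18°  [△ZVJ]
3. ∠JZX = 144°  [△XZJ]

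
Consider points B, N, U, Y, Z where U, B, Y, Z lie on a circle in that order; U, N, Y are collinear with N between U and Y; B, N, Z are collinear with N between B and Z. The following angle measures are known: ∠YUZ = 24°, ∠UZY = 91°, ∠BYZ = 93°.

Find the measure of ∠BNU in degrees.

1. ∠YBZ = 24°  [same arc YZ]
2. ∠UYZ = 65°  [△UYZ]
3. ∠BZY = 63°  [△BYZ]
4. ∠UBZ = 65°  [same arc UZ]
5. ∠BUY = 63°  [same arc BY]
6. ∠BNU = 52°  [△UNB]

∠BNU = 52°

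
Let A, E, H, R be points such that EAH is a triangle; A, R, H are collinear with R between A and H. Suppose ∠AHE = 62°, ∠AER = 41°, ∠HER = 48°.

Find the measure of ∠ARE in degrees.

1. ∠EHR = 62°  [R on ray HA]
2. ∠ERH = 70°  [△ERH]
3. ∠ARE = 110°  [linear pair at R on AH]

∠ARE = 110°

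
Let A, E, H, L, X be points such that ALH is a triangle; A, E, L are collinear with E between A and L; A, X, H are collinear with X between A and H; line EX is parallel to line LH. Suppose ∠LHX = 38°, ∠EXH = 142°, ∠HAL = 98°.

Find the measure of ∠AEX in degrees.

∠AEX = 44°

1. ∠AXE = 38°  [linear pair at X on AH]
2. ∠EAX = 98°  [E on AL, X on AH]
3. ∠AEX = 44°  [△AEX]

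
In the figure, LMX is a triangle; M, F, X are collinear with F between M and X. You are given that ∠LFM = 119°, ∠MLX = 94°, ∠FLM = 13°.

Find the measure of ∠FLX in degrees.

∠FLX = 81°

1. ∠FML = 48°  [△LMF]
2. ∠LFX = 61°  [linear pair at F on MX]
3. ∠LMX = 48°  [F on ray MX]
4. ∠LXM = 38°  [△LMX]
5. ∠FXL = 38°  [F on ray XM]
6. ∠FLX = 81°  [△LFX]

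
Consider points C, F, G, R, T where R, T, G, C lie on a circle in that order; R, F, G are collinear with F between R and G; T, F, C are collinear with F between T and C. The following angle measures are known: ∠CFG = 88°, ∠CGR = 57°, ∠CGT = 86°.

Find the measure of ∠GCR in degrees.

1. ∠GCT = 35°  [△GFC]
2. ∠CTG = 59°  [△TGC]
3. ∠CRG = 59°  [same arc GC]
4. ∠GCR = 64°  [△RGC]

∠GCR = 64°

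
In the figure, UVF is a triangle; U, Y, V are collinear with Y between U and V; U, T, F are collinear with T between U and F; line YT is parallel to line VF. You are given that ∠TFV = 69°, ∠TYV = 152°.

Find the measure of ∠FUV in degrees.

∠FUV = 83°

1. ∠UFV = 69°  [T on ray FU]
2. ∠TYU = 28°  [linear pair at Y on UV]
3. ∠UTY = 69°  [YT∥VF, corresponding at T]
4. ∠TUY = 83°  [△UYT]
5. ∠FUV = 83°  [Y on UV, T on UF]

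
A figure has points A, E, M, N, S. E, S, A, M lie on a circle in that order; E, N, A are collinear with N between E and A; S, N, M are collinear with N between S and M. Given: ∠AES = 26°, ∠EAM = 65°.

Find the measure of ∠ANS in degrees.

1. ∠ESM = 65°  [same arc EM]
2. ∠ENS = 89°  [△ENS]
3. ∠ANS = 91°  [linear pair at N on EA]

∠ANS = 91°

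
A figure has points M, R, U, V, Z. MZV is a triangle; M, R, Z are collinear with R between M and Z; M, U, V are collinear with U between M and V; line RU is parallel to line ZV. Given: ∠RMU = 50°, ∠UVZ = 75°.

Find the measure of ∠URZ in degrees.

1. ∠VMZ = 50°  [R on MZ, U on MV]
2. ∠MVZ = 75°  [U on ray VM]
3. ∠MZV = 55°  [△MZV]
4. ∠MRU = 55°  [RU∥ZV, corresponding at R]
5. ∠URZ = 125°  [linear pair at R on MZ]

∠URZ = 125°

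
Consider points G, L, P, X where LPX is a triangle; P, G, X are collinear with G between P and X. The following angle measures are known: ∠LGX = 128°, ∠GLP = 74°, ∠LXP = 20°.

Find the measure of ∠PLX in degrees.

1. ∠LGP = 52°  [linear pair at G on PX]
2. ∠GPL = 54°  [△LPG]
3. ∠LPX = 54°  [G on ray PX]
4. ∠PLX = 106°  [△LPX]

∠PLX = 106°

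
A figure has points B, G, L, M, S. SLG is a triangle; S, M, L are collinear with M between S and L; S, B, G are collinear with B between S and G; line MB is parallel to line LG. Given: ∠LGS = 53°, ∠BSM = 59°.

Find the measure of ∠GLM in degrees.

1. ∠MBS = 53°  [MB∥LG, corresponding at B]
2. ∠BMS = 68°  [△SMB]
3. ∠BML = 112°  [linear pair at M on SL]
4. ∠GLM = 68°  [MB∥LG, co-interior at L–M]

∠GLM = 68°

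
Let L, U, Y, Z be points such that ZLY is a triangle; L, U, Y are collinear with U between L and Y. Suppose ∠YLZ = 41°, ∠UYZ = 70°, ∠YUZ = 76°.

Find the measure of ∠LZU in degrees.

∠LZU = 35°

1. ∠ULZ = 41°  [U on ray LY]
2. ∠LUZ = 104°  [linear pair at U on LY]
3. ∠LZU = 35°  [△ZLU]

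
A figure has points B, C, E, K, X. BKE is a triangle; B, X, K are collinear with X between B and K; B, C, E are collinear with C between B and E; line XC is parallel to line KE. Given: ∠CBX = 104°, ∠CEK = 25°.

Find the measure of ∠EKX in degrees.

1. ∠EBK = 104°  [X on BK, C on BE]
2. ∠BEK = 25°  [C on ray EB]
3. ∠BKE = 51°  [△BKE]
4. ∠EKX = 51°  [X on ray KB]

∠EKX = 51°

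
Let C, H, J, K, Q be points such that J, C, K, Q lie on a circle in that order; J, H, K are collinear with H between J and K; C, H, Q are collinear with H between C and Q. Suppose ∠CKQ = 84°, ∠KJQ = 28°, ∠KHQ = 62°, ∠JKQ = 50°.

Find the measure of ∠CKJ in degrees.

∠CKJ = 34°

1. ∠CJQ = 96°  [cyclic JCKQ, opposite ∠J+∠K]
2. ∠JCQ = 50°  [same arc JQ]
3. ∠CQJ = 34°  [△JCQ]
4. ∠CKJ = 34°  [same arc JC]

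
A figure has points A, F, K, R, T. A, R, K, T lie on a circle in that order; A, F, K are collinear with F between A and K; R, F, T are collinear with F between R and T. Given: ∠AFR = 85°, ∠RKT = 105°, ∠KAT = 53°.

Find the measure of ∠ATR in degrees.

∠ATR = 32°

1. ∠KFT = 85°  [vertical angles at F]
2. ∠AFT = 95°  [linear pair at F on AK]
3. ∠ATR = 32°  [△AFT]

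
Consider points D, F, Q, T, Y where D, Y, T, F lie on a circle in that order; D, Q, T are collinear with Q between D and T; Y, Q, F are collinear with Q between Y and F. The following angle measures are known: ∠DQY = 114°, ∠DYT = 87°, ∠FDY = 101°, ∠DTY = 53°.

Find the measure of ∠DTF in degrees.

1. ∠FQT = 114°  [vertical angles at Q]
2. ∠TDY = 40°  [△DYT]
3. ∠TFY = 40°  [same arc YT]
4. ∠DTF = 26°  [△TQF]

∠DTF = 26°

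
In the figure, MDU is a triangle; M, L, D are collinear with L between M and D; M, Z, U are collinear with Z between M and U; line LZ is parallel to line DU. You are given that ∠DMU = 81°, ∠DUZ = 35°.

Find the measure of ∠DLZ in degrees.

1. ∠DUM = 35°  [Z on ray UM]
2. ∠MDU = 64°  [△MDU]
3. ∠MLZ = 64°  [LZ∥DU, corresponding at L]
4. ∠DLZ = 116°  [linear pair at L on MD]

∠DLZ = 116°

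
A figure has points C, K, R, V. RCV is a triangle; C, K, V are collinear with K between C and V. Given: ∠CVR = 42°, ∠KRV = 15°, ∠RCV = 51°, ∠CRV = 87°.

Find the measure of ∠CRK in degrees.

∠CRK = 72°

1. ∠KVR = 42°  [K on ray VC]
2. ∠RKV = 123°  [△RKV]
3. ∠KCR = 51°  [K on ray CV]
4. ∠CKR = 57°  [linear pair at K on CV]
5. ∠CRK = 72°  [△RCK]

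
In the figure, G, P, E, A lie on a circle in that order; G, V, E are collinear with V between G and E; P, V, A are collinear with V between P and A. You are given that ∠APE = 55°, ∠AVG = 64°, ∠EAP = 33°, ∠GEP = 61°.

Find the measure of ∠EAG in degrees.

∠EAG = 94°

1. ∠AGE = 55°  [same arc EA]
2. ∠AVE = 116°  [linear pair at V on GE]
3. ∠AEG = 31°  [△EVA]
4. ∠EAG = 94°  [△GEA]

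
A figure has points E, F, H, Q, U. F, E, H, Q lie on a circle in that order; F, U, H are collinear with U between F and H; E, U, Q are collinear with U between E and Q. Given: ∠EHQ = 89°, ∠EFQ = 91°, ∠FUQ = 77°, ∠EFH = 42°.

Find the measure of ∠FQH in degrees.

∠FQH = 96°

1. ∠HUQ = 103°  [linear pair at U on FH]
2. ∠EQH = 42°  [same arc EH]
3. ∠FHQ = 35°  [△HUQ]
4. ∠HEQ = 49°  [△EHQ]
5. ∠HFQ = 49°  [same arc HQ]
6. ∠FQH = 96°  [△FHQ]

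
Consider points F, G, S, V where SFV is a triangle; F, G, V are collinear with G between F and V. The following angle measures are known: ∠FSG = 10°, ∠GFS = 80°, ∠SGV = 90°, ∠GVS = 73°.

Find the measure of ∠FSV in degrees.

1. ∠SFV = 80°  [G on ray FV]
2. ∠FVS = 73°  [G on ray VF]
3. ∠FSV = 27°  [△SFV]

∠FSV = 27°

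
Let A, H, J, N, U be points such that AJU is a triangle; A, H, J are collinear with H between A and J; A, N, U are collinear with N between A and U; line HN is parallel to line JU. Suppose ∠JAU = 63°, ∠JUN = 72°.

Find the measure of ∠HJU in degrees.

1. ∠AUJ = 72°  [N on ray UA]
2. ∠AJU = 45°  [△AJU]
3. ∠HJU = 45°  [H on ray JA]

∠HJU = 45°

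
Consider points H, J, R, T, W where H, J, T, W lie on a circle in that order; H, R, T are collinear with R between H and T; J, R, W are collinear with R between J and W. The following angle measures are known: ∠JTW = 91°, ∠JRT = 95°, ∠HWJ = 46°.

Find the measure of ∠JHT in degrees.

∠JHT = 50°

1. ∠JHW = 89°  [cyclic HJTW, opposite ∠H+∠T]
2. ∠HRJ = 85°  [linear pair at R on HT]
3. ∠HJW = 45°  [△HJW]
4. ∠JHT = 50°  [△HRJ]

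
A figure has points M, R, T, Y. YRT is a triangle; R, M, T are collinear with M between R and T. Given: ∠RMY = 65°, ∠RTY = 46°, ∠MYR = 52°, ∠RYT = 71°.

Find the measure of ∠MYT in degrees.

∠MYT = 19°

1. ∠TMY = 115°  [linear pair at M on RT]
2. ∠MTY = 46°  [M on ray TR]
3. ∠MYT = 19°  [△YMT]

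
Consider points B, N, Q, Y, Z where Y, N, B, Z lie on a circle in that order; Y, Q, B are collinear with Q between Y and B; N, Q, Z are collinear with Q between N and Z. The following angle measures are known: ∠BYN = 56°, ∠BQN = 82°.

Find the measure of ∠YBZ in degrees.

1. ∠BZN = 56°  [same arc NB]
2. ∠YQZ = 82°  [vertical angles at Q]
3. ∠BQZ = 98°  [linear pair at Q on YB]
4. ∠YBZ = 26°  [△BQZ]

∠YBZ = 26°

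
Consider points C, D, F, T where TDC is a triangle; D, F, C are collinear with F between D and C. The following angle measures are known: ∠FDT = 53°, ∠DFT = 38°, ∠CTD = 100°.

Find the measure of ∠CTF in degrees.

1. ∠CDT = 53°  [F on ray DC]
2. ∠CFT = 142°  [linear pair at F on DC]
3. ∠DCT = 27°  [△TDC]
4. ∠FCT = 27°  [F on ray CD]
5. ∠CTF = 11°  [△TFC]

∠CTF = 11°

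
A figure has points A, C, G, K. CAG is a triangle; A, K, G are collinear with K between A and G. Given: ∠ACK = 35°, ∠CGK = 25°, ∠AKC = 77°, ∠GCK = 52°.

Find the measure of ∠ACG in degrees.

∠ACG = 87°

1. ∠CAK = 68°  [△CAK]
2. ∠AGC = 25°  [K on ray GA]
3. ∠CAG = 68°  [K on ray AG]
4. ∠ACG = 87°  [△CAG]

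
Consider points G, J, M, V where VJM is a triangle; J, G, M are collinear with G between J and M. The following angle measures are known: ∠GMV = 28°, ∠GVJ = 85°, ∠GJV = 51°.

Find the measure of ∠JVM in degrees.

1. ∠JMV = 28°  [G on ray MJ]
2. ∠MJV = 51°  [G on ray JM]
3. ∠JVM = 101°  [△VJM]

∠JVM = 101°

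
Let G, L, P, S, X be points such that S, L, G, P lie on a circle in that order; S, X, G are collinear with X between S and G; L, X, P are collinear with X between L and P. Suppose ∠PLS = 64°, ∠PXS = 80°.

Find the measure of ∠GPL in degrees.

∠GPL = 16°

1. ∠PGS = 64°  [same arc SP]
2. ∠GXP = 100°  [linear pair at X on SG]
3. ∠GPL = 16°  [△GXP]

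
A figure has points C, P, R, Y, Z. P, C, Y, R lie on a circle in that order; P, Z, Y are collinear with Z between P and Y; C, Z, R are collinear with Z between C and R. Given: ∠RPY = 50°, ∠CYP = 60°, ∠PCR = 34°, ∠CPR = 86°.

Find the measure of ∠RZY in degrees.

∠RZY = 110°

1. ∠RCY = 50°  [same arc YR]
2. ∠PYR = 34°  [same arc PR]
3. ∠CYR = 94°  [cyclic PCYR, opposite ∠P+∠Y]
4. ∠CRY = 36°  [△CYR]
5. ∠RZY = 110°  [△YZR]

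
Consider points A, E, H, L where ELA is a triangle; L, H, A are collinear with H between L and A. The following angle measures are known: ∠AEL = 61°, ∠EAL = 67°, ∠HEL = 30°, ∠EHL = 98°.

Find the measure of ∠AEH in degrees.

∠AEH = 31°

1. ∠EAH = 67°  [H on ray AL]
2. ∠AHE = 82°  [linear pair at H on LA]
3. ∠AEH = 31°  [△EHA]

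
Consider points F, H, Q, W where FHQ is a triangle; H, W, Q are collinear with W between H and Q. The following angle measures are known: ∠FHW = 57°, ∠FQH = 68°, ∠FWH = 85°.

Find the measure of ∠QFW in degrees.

1. ∠FQW = 68°  [W on ray QH]
2. ∠FWQ = 95°  [linear pair at W on HQ]
3. ∠QFW = 17°  [△FWQ]

∠QFW = 17°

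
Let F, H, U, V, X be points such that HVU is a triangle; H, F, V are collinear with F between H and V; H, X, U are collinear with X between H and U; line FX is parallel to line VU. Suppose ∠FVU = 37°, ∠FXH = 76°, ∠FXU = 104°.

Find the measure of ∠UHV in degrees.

1. ∠HVU = 37°  [F on ray VH]
2. ∠HUV = 76°  [FX∥VU, corresponding at X]
3. ∠UHV = 67°  [△HVU]

∠UHV = 67°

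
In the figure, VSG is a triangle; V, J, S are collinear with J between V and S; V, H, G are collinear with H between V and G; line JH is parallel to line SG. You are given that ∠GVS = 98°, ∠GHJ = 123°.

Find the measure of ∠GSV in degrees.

∠GSV = 25°

1. ∠HVJ = 98°  [J on VS, H on VG]
2. ∠JHV = 57°  [linear pair at H on VG]
3. ∠HJV = 25°  [△VJH]
4. ∠GSV = 25°  [JH∥SG, corresponding at J]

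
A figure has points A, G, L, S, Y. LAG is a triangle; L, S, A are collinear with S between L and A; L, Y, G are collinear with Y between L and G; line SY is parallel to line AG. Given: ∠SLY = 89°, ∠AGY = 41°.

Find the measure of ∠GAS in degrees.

∠GAS = 50°

1. ∠ALG = 89°  [S on LA, Y on LG]
2. ∠AGL = 41°  [Y on ray GL]
3. ∠GAL = 50°  [△LAG]
4. ∠GAS = 50°  [S on ray AL]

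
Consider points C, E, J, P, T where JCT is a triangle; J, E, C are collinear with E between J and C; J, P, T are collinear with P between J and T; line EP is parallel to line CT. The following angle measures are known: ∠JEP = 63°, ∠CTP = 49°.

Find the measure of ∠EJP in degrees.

∠EJP = 68°

1. ∠JCT = 63°  [EP∥CT, corresponding at E]
2. ∠CTJ = 49°  [P on ray TJ]
3. ∠CJT = 68°  [△JCT]
4. ∠EJP = 68°  [E on JC, P on JT]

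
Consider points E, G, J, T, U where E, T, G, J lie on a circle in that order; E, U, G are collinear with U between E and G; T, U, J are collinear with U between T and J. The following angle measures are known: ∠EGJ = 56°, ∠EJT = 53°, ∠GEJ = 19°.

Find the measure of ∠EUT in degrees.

1. ∠ETJ = 56°  [same arc EJ]
2. ∠EJG = 105°  [△EGJ]
3. ∠EGT = 53°  [same arc ET]
4. ∠ETG = 75°  [cyclic ETGJ, opposite ∠T+∠J]
5. ∠GET = 52°  [△ETG]
6. ∠EUT = 72°  [△EUT]

∠EUT = 72°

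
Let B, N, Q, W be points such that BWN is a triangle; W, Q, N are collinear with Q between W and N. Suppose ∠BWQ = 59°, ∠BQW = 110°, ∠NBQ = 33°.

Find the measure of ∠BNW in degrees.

1. ∠BQN = 70°  [linear pair at Q on WN]
2. ∠BNQ = 77°  [△BQN]
3. ∠BNW = 77°  [Q on ray NW]

∠BNW = 77°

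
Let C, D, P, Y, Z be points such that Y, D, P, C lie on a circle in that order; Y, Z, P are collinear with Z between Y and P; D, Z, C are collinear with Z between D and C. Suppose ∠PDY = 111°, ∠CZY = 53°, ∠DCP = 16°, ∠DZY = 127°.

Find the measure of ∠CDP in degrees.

∠CDP = 74°

1. ∠PCY = 69°  [cyclic YDPC, opposite ∠D+∠C]
2. ∠CZP = 127°  [linear pair at Z on YP]
3. ∠CPY = 37°  [△PZC]
4. ∠CYP = 74°  [△YPC]
5. ∠CDP = 74°  [same arc PC]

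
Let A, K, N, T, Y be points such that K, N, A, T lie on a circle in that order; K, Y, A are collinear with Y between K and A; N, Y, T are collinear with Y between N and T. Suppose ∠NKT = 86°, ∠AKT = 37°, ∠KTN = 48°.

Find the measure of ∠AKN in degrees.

1. ∠NAT = 94°  [cyclic KNAT, opposite ∠K+∠A]
2. ∠ANT = 37°  [same arc AT]
3. ∠ATN = 49°  [△NAT]
4. ∠AKN = 49°  [same arc NA]

∠AKN = 49°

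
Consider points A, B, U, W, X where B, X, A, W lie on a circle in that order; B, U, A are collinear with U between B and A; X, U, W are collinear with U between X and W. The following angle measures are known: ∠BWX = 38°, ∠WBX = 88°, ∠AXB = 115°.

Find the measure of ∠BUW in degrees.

1. ∠BXW = 54°  [△BXW]
2. ∠AWB = 65°  [cyclic BXAW, opposite ∠X+∠W]
3. ∠BAW = 54°  [same arc BW]
4. ∠ABW = 61°  [△BAW]
5. ∠BUW = 81°  [△BUW]

∠BUW = 81°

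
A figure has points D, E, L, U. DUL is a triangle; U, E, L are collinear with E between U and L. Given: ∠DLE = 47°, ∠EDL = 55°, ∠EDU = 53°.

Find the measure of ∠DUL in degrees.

1. ∠DEL = 78°  [△DEL]
2. ∠DEU = 102°  [linear pair at E on UL]
3. ∠DUE = 25°  [△DUE]
4. ∠DUL = 25°  [E on ray UL]

∠DUL = 25°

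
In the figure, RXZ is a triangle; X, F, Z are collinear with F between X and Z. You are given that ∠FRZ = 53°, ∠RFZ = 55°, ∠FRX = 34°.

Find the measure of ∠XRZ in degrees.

1. ∠FZR = 72°  [△RFZ]
2. ∠RFX = 125°  [linear pair at F on XZ]
3. ∠FXR = 21°  [△RXF]
4. ∠RZX = 72°  [F on ray ZX]
5. ∠RXZ = 21°  [F on ray XZ]
6. ∠XRZ = 87°  [△RXZ]

∠XRZ = 87°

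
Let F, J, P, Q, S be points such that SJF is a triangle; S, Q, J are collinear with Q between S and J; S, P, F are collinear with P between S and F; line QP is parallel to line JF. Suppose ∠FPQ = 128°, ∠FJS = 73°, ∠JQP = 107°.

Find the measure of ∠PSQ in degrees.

1. ∠QPS = 52°  [linear pair at P on SF]
2. ∠PQS = 73°  [QP∥JF, corresponding at Q]
3. ∠PSQ = 55°  [△SQP]

∠PSQ = 55°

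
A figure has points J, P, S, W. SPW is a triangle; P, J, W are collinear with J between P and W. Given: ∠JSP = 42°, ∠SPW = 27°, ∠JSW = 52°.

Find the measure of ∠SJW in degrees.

∠SJW = 69°

1. ∠JPS = 27°  [J on ray PW]
2. ∠PJS = 111°  [△SPJ]
3. ∠SJW = 69°  [linear pair at J on PW]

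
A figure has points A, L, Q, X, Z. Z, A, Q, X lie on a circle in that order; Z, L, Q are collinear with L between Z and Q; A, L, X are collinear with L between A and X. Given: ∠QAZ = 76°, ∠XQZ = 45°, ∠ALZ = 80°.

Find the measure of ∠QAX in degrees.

1. ∠QXZ = 104°  [cyclic ZAQX, opposite ∠A+∠X]
2. ∠QZX = 31°  [△ZQX]
3. ∠QAX = 31°  [same arc QX]

∠QAX = 31°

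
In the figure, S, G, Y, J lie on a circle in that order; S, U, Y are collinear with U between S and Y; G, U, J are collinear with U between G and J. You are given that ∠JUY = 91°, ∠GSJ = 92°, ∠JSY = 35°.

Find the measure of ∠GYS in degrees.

1. ∠GUS = 91°  [vertical angles at U]
2. ∠JGY = 35°  [same arc YJ]
3. ∠GUY = 89°  [linear pair at U on SY]
4. ∠GYS = 56°  [△GUY]

∠GYS = 56°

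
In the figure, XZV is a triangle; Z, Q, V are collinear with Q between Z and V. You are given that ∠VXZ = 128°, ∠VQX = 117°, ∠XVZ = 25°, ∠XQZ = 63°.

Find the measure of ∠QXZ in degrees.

∠QXZ = 90°

1. ∠VZX = 27°  [△XZV]
2. ∠QZX = 27°  [Q on ray ZV]
3. ∠QXZ = 90°  [△XZQ]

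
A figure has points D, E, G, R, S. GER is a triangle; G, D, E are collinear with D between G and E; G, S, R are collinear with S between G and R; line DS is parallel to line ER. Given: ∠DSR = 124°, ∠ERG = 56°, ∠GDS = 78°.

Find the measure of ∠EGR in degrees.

1. ∠DSG = 56°  [linear pair at S on GR]
2. ∠DGS = 46°  [△GDS]
3. ∠EGR = 46°  [D on GE, S on GR]

∠EGR = 46°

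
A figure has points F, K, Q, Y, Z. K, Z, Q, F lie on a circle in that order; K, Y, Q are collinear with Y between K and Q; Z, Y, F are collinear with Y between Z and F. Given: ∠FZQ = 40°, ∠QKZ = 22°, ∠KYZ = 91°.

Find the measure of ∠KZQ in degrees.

1. ∠QYZ = 89°  [linear pair at Y on KQ]
2. ∠KQZ = 51°  [△ZYQ]
3. ∠KZQ = 107°  [△KZQ]

∠KZQ = 107°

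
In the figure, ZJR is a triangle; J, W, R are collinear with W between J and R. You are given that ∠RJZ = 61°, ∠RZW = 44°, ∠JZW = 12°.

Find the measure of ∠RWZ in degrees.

1. ∠WJZ = 61°  [W on ray JR]
2. ∠JWZ = 107°  [△ZJW]
3. ∠RWZ = 73°  [linear pair at W on JR]

∠RWZ = 73°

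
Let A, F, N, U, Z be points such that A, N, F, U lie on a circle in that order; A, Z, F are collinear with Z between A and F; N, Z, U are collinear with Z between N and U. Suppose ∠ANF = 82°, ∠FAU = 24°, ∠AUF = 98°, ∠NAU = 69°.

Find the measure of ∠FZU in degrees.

1. ∠FNU = 24°  [same arc FU]
2. ∠AFU = 58°  [△AFU]
3. ∠NFU = 111°  [cyclic ANFU, opposite ∠A+∠F]
4. ∠FUN = 45°  [△NFU]
5. ∠FZU = 77°  [△FZU]

∠FZU = 77°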